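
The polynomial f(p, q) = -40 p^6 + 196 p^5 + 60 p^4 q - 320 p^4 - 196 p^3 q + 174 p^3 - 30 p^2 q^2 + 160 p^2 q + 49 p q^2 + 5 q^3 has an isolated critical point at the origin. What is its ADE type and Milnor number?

The Hessian of f at 0 is [[0, 0], [0, 0]] with rank 0, so corank 2. A Groebner basis of the Jacobian ideal J(f) in C{p,q} is {q^3, p^2 - q^2/22, p*q + 5*q^2/22}; counting standard monomials gives mu = 4. Corank 2; j^3 = (3*p + q)*(58*p^2 + 34*p*q + 5*q^2) splits into three distinct lines over C (the quadratic factor has nonzero discriminant), so D_4.

Type D_4, Milnor number mu = 4.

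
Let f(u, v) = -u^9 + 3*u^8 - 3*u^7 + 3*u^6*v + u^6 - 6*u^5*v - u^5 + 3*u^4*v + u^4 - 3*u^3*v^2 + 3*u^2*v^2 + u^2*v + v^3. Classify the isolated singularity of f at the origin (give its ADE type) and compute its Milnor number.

The Hessian of f at 0 is [[0, 0], [0, 0]] with rank 0, so corank 2. A Groebner basis of the Jacobian ideal J(f) in C{u,v} is {v^3, u^2 + 3*v^2, u*v}; counting standard monomials gives mu = 4. Corank 2; j^3 = v*(u^2 + v^2) splits into three distinct lines over C (the quadratic factor has nonzero discriminant), so D_4.

Type D_4, Milnor number mu = 4.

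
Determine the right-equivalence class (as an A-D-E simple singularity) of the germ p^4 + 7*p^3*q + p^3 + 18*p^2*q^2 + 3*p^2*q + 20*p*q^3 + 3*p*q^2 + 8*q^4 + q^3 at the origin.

E7

The Hessian of f at 0 has rank 0. Corank 2; j^3 = (p + q)^3 is a perfect cube, so E-series; the 4-jet and mu = 7 give E_7.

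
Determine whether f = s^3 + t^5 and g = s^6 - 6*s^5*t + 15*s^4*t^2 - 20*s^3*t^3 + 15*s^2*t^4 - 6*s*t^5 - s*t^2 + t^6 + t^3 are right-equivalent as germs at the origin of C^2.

No.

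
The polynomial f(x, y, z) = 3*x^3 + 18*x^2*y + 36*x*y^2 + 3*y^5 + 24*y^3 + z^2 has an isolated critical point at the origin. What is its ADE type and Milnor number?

Type E_{8}, Milnor number mu = 8.

The Hessian of f at 0 is [[0, 0, 0], [0, 0, 0], [0, 0, 2]] with rank 1, so corank 2. A Groebner basis of the Jacobian ideal J(f) in C{x,y,z} is {y^4, x^2 + 4*x*y + 4*y^2, z}; counting standard monomials gives mu = 8. Corank 2; j^3 = 3*(x + 2*y)^3 is a perfect cube, so E-series; the 5-jet and mu = 8 give E_8.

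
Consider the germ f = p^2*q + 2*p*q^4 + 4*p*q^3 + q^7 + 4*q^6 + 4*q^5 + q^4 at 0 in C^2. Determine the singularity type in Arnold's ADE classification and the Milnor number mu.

Type D_{5}, Milnor number mu = 5.

The Hessian of f at 0 is [[0, 0], [0, 0]] with rank 0, so corank 2. A Groebner basis of the Jacobian ideal J(f) in C{p,q} is {p*q^2, p*q/2 + q^3, p^2 - 2*p*q}; counting standard monomials gives mu = 5. Corank 2; j^3 = p^2*q has shape L^2 M (L != M), so D-series; mu = 5 gives D_5.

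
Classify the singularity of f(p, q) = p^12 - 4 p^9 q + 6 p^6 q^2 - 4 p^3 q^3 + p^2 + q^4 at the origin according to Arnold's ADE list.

The Hessian of f at 0 has rank 1. Corank 1: A-series; mu = 3 gives A_3.

A3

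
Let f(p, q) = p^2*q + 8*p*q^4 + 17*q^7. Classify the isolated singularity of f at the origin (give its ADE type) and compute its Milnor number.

Type D_8, Milnor number mu = 8.

The Hessian of f at 0 has rank 0. Corank 2; j^3 = p^2*q has shape L^2 M (L != M), so D-series; mu = 8 gives D_8.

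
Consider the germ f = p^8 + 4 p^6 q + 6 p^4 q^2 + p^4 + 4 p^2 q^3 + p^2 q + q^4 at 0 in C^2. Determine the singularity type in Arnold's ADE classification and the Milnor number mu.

Type D_5, Milnor number mu = 5.

The Hessian of f at 0 is [[0, 0], [0, 0]] with rank 0, so corank 2. A Groebner basis of the Jacobian ideal J(f) in C{p,q} is {p^3, p^2/4 + q^3, p*q}; counting standard monomials gives mu = 5. Corank 2; j^3 = p^2*q has shape L^2 M (L != M), so D-series; mu = 5 gives D_5.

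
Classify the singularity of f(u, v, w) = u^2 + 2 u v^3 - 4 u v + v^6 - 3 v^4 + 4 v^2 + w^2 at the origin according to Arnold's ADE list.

The Hessian of f at 0 is [[2, -4, 0], [-4, 8, 0], [0, 0, 2]] with rank 2, so corank 1. A Groebner basis of the Jacobian ideal J(f) in C{u,v,w} is {v^3, u - 2*v, w}; counting standard monomials gives mu = 3. Corank 1: A-series; mu = 3 gives A_3.

A_3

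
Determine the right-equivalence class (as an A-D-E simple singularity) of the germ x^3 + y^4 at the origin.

E_{6}

The Hessian of f at 0 has rank 0. Corank 2; j^3 = x^3 is a perfect cube, so E-series; the 4-jet and mu = 6 give E_6.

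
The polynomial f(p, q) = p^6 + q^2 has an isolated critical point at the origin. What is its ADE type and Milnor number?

The Hessian of f at 0 has rank 1. Corank 1: A-series; mu = 5 gives A_5.

Type A_5, Milnor number mu = 5.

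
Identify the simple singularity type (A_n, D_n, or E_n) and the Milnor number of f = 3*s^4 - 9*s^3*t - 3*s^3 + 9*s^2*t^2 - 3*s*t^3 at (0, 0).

Type E_{7}, Milnor number mu = 7.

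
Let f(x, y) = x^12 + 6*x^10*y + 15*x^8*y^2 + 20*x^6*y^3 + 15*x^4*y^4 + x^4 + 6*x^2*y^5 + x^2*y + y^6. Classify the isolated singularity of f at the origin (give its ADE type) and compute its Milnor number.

The Hessian of f at 0 is [[0, 0], [0, 0]] with rank 0, so corank 2. A Groebner basis of the Jacobian ideal J(f) in C{x,y} is {x^2/6 + y^5, x^3, x*y}; counting standard monomials gives mu = 7. Corank 2; j^3 = x^2*y has shape L^2 M (L != M), so D-series; mu = 7 gives D_7.

Type D_{7}, Milnor number mu = 7.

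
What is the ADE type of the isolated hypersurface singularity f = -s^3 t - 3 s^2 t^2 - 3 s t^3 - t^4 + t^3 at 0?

The Hessian of f at 0 is [[0, 0], [0, 0]] with rank 0, so corank 2. A Groebner basis of the Jacobian ideal J(f) in C{s,t} is {s^3 - 3*s*t^2 - 3*t^2, s^2*t + 2*s*t^2, t^3}; counting standard monomials gives mu = 7. Corank 2; j^3 = t^3 is a perfect cube, so E-series; the 4-jet and mu = 7 give E_7.

E_7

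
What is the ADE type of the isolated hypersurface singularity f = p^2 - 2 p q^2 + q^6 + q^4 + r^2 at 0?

A_{5}

The Hessian of f at 0 is [[2, 0, 0], [0, 0, 0], [0, 0, 2]] with rank 2, so corank 1. A Groebner basis of the Jacobian ideal J(f) in C{p,q,r} is {p^3, p^2*q, -p + q^2, r}; counting standard monomials gives mu = 5. Corank 1: A-series; mu = 5 gives A_5.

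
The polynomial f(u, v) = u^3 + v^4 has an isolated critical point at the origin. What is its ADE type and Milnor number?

The Hessian of f at 0 is [[0, 0], [0, 0]] with rank 0, so corank 2. A Groebner basis of the Jacobian ideal J(f) in C{u,v} is {v^3, u^2}; counting standard monomials gives mu = 6. Corank 2; j^3 = u^3 is a perfect cube, so E-series; the 4-jet and mu = 6 give E_6.

Type E_6, Milnor number mu = 6.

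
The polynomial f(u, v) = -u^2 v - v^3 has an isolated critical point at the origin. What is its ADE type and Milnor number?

Type D_{4}, Milnor number mu = 4.

The Hessian of f at 0 is [[0, 0], [0, 0]] with rank 0, so corank 2. A Groebner basis of the Jacobian ideal J(f) in C{u,v} is {v^3, u^2 + 3*v^2, u*v}; counting standard monomials gives mu = 4. Corank 2; j^3 = -v*(u^2 + v^2) splits into three distinct lines over C (the quadratic factor has nonzero discriminant), so D_4.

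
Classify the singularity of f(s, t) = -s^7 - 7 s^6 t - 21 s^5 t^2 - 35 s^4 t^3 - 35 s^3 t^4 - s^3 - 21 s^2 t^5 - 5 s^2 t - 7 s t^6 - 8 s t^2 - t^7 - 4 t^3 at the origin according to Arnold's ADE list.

D_8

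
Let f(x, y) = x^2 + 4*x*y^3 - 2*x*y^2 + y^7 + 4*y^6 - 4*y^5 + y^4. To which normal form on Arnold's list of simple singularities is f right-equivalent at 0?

A_6

The Hessian of f at 0 has rank 1. Corank 1: A-series; mu = 6 gives A_6.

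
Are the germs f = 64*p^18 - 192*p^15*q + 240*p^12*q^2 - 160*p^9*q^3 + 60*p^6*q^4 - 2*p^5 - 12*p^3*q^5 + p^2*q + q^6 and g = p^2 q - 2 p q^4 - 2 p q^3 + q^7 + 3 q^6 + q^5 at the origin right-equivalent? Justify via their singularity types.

Yes.

The Hessian of f at 0 is [[0, 0], [0, 0]] with rank 0, so corank 2. A Groebner basis of the Jacobian ideal J(f) in C{p,q} is {p^2/6 + q^5, p^3, p*q}; counting standard monomials gives mu = 7. Corank 2; j^3 = p^2*q has shape L^2 M (L != M), so D-series; mu = 7 gives D_7. The Hessian of g at 0 is [[0, 0], [0, 0]] with rank 0, so corank 2. A Groebner basis of the Jacobian ideal J(g) in C{p,q} is {-p*q + q^4 + q^3, p^3, p^2*q + p^2/4 - p*q/4 + q^3/4, p^2/4 + p*q^2 - 5*p*q/4 + 5*q^3/4}; counting standard monomials gives mu = 7. Corank 2; j^3 = p^2*q has shape L^2 M (L != M), so D-series; mu = 7 gives D_7. Both have type D_7, hence right-equivalent.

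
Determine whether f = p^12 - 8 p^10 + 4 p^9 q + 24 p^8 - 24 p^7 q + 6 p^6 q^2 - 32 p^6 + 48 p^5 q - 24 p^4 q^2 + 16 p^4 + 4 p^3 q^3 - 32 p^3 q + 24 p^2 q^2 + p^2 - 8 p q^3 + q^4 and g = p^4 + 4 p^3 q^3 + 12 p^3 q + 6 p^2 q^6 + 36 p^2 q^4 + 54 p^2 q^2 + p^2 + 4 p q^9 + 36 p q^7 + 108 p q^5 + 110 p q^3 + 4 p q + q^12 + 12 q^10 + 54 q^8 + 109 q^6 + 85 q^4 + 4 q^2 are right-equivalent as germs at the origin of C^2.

Yes.

The Hessian of f at 0 is [[2, 0], [0, 0]] with rank 1, so corank 1. A Groebner basis of the Jacobian ideal J(f) in C{p,q} is {q^3, p}; counting standard monomials gives mu = 3. Corank 1: A-series; mu = 3 gives A_3. The Hessian of g at 0 is [[2, 4], [4, 8]] with rank 1, so corank 1. A Groebner basis of the Jacobian ideal J(g) in C{p,q} is {q^3, p + 2*q}; counting standard monomials gives mu = 3. Corank 1: A-series; mu = 3 gives A_3. Both have type A_3, hence right-equivalent.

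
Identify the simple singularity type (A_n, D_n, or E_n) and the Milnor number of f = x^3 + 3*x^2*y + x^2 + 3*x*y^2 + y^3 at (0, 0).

Type A_2, Milnor number mu = 2.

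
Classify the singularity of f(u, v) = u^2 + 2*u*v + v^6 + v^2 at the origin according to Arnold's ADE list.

The Hessian of f at 0 has rank 1. Corank 1: A-series; mu = 5 gives A_5.

A_{5}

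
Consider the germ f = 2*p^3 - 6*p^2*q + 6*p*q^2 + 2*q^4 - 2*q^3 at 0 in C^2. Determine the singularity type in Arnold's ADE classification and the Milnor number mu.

The Hessian of f at 0 is [[0, 0], [0, 0]] with rank 0, so corank 2. A Groebner basis of the Jacobian ideal J(f) in C{p,q} is {q^3, p^2 - 2*p*q + q^2}; counting standard monomials gives mu = 6. Corank 2; j^3 = 2*(p - q)^3 is a perfect cube, so E-series; the 4-jet and mu = 6 give E_6.

Type E6, Milnor number mu = 6.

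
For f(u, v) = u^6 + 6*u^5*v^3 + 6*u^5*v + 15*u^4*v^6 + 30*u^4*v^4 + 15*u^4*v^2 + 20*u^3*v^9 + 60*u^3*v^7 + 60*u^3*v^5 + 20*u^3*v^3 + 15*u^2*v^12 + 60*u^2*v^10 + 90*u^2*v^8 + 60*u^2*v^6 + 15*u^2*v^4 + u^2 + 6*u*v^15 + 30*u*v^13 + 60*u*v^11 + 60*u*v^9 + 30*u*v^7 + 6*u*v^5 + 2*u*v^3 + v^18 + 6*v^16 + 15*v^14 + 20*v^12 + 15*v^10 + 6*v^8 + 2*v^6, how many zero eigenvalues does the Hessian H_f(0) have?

1

Hessian at 0 has rank 1.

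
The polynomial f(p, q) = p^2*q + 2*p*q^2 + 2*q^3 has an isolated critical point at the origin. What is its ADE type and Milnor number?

The Hessian of f at 0 is [[0, 0], [0, 0]] with rank 0, so corank 2. A Groebner basis of the Jacobian ideal J(f) in C{p,q} is {q^3, p^2 + 2*q^2, p*q + q^2}; counting standard monomials gives mu = 4. Corank 2; j^3 = q*(p^2 + 2*p*q + 2*q^2) splits into three distinct lines over C (the quadratic factor has nonzero discriminant), so D_4.

Type D_{4}, Milnor number mu = 4.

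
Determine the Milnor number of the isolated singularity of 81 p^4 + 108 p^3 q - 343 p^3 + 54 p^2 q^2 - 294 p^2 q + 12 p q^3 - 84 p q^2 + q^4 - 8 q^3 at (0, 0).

6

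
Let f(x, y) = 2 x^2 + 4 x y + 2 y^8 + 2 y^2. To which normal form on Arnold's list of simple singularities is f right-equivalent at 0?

A_7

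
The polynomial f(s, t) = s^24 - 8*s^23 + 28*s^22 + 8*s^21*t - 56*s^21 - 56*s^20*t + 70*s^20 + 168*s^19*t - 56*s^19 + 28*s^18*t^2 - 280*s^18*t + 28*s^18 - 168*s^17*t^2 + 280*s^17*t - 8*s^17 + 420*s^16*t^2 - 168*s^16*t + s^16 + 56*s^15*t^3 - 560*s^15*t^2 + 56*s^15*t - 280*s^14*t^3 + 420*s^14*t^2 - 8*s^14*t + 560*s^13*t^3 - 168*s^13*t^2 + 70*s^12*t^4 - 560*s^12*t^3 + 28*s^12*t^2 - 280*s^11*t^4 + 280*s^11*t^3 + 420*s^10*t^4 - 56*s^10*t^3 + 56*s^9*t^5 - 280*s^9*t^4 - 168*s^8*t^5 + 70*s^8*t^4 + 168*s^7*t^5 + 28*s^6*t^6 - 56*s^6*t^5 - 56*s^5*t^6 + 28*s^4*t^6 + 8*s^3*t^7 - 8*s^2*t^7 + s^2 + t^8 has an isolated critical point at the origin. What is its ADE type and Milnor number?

Type A_{7}, Milnor number mu = 7.

The Hessian of f at 0 is [[2, 0], [0, 0]] with rank 1, so corank 1. A Groebner basis of the Jacobian ideal J(f) in C{s,t} is {t^7, s}; counting standard monomials gives mu = 7. Corank 1: A-series; mu = 7 gives A_7.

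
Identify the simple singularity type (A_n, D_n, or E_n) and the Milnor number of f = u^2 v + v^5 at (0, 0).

The Hessian of f at 0 has rank 0. Corank 2; j^3 = u^2*v has shape L^2 M (L != M), so D-series; mu = 6 gives D_6.

Type D_6, Milnor number mu = 6.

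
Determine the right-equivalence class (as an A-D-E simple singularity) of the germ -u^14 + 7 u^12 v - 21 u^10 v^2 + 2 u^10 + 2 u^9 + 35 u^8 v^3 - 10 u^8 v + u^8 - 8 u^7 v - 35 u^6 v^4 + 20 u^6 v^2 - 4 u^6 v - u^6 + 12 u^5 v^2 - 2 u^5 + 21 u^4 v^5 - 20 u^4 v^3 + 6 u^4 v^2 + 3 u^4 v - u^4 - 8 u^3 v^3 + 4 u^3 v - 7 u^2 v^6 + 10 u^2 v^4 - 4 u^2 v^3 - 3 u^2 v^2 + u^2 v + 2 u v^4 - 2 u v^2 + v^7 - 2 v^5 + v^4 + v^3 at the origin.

D5

The Hessian of f at 0 has rank 0. Corank 2; j^3 = v*(u - v)^2 has shape L^2 M (L != M), so D-series; mu = 5 gives D_5.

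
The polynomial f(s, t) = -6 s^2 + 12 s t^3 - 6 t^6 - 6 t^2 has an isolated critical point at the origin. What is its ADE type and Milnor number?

Type A_{1}, Milnor number mu = 1.

The Hessian of f at 0 is [[-12, 0], [0, -12]] with rank 2, so corank 0. A Groebner basis of the Jacobian ideal J(f) in C{s,t} is {s, t}; counting standard monomials gives mu = 1. Corank 0: nondegenerate Morse point, so A_1.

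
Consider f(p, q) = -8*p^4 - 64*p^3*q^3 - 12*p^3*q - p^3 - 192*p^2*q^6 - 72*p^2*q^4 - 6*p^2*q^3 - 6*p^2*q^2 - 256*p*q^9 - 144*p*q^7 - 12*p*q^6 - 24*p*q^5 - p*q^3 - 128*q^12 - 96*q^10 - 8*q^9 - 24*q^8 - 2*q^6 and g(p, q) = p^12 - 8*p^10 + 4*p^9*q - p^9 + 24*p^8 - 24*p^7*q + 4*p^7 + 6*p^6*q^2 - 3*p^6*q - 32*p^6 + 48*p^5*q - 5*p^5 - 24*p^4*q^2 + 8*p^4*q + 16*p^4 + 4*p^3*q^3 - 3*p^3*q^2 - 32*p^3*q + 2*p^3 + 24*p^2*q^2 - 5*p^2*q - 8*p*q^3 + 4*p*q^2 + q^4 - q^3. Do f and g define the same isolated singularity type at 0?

The Hessian of f at 0 is [[0, 0], [0, 0]] with rank 0, so corank 2. A Groebner basis of the Jacobian ideal J(f) in C{p,q} is {3*p^2/4 + q^4 + q^3/4, p^3, p^2*q - p^2/4 - q^3/12, p^2 + p*q^2 + q^3/3}; counting standard monomials gives mu = 7. Corank 2; j^3 = -p^3 is a perfect cube, so E-series; the 4-jet and mu = 7 give E_7. The Hessian of g at 0 is [[0, 0], [0, 0]] with rank 0, so corank 2. A Groebner basis of the Jacobian ideal J(g) in C{p,q} is {p*q^2 - p*q/8 + q^2/8, -p*q/8 + q^3 + q^2/8, p^2 - 3*p*q/2 + q^2/2}; counting standard monomials gives mu = 5. Corank 2; j^3 = (p - q)^2*(2*p - q) has shape L^2 M (L != M), so D-series; mu = 5 gives D_5. f is E_7 but g is D_5, hence not right-equivalent.

No.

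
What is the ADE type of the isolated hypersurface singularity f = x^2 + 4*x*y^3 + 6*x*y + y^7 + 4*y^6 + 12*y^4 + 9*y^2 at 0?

The Hessian of f at 0 has rank 1. Corank 1: A-series; mu = 6 gives A_6.

A_6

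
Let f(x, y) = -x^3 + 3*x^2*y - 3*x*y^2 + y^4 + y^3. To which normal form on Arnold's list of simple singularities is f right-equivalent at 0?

The Hessian of f at 0 has rank 0. Corank 2; j^3 = -(x - y)^3 is a perfect cube, so E-series; the 4-jet and mu = 6 give E_6.

E_{6}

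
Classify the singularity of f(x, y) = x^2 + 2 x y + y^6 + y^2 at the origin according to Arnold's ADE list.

The Hessian of f at 0 has rank 1. Corank 1: A-series; mu = 5 gives A_5.

A5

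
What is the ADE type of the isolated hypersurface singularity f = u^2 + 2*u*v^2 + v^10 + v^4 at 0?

A_{9}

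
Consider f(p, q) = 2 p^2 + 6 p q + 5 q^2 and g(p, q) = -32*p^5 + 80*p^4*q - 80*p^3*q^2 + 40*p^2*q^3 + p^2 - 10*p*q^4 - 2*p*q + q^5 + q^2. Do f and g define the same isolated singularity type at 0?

No.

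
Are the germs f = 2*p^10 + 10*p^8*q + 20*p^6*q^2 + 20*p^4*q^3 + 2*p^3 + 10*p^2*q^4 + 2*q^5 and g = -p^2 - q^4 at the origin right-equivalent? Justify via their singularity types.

No.

The Hessian of f at 0 has rank 0. Corank 2; j^3 = 2*p^3 is a perfect cube, so E-series; the 5-jet and mu = 8 give E_8. The Hessian of g at 0 has rank 1. Corank 1: A-series; mu = 3 gives A_3. f is E_8 but g is A_3, hence not right-equivalent.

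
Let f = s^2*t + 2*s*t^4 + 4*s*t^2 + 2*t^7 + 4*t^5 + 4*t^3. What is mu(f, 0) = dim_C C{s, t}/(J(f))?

The Hessian of f at 0 is [[0, 0], [0, 0]] with rank 0, so corank 2. A Groebner basis of the Jacobian ideal J(f) in C{s,t} is {-s^2/6 + s*t^3 - 8*s*t/3 - 14*t^2/3, s*t + t^4 + 2*t^2, s^3 - 12*s*t^2 - 16*t^3, s^2*t + 4*s*t^2 + 4*t^3}; counting standard monomials gives mu = 8. Corank 2; j^3 = t*(s + 2*t)^2 has shape L^2 M (L != M), so D-series; mu = 8 gives D_8.

8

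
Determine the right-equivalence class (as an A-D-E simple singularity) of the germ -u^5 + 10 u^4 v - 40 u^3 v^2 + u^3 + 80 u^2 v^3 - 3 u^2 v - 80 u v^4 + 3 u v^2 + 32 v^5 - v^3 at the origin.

E_8

The Hessian of f at 0 is [[0, 0], [0, 0]] with rank 0, so corank 2. A Groebner basis of the Jacobian ideal J(f) in C{u,v} is {v^5, u*v^3 - 5*v^4/4, u^2 - 2*u*v + v^2}; counting standard monomials gives mu = 8. Corank 2; j^3 = (u - v)^3 is a perfect cube, so E-series; the 5-jet and mu = 8 give E_8.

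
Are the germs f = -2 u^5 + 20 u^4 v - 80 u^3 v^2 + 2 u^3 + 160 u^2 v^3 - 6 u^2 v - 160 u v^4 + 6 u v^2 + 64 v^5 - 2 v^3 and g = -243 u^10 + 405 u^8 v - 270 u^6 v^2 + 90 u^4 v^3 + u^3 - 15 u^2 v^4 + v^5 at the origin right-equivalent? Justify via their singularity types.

The Hessian of f at 0 is [[0, 0], [0, 0]] with rank 0, so corank 2. A Groebner basis of the Jacobian ideal J(f) in C{u,v} is {v^5, u*v^3 - 5*v^4/4, u^2 - 2*u*v + v^2}; counting standard monomials gives mu = 8. Corank 2; j^3 = 2*(u - v)^3 is a perfect cube, so E-series; the 5-jet and mu = 8 give E_8. The Hessian of g at 0 is [[0, 0], [0, 0]] with rank 0, so corank 2. A Groebner basis of the Jacobian ideal J(g) in C{u,v} is {v^4, u^2}; counting standard monomials gives mu = 8. Corank 2; j^3 = u^3 is a perfect cube, so E-series; the 5-jet and mu = 8 give E_8. Both have type E_8, hence right-equivalent.

Yes.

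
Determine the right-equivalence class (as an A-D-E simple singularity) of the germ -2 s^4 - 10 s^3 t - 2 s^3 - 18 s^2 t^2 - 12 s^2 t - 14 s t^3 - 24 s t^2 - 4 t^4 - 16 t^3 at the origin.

The Hessian of f at 0 has rank 0. Corank 2; j^3 = -2*(s + 2*t)^3 is a perfect cube, so E-series; the 4-jet and mu = 7 give E_7.

E_7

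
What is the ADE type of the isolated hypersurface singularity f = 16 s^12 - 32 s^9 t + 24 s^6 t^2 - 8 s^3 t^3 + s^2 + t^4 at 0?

A3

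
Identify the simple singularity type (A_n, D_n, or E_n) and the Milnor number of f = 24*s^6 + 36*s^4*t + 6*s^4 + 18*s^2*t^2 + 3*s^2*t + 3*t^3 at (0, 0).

Type D4, Milnor number mu = 4.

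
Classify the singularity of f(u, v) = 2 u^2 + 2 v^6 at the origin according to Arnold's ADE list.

The Hessian of f at 0 has rank 1. Corank 1: A-series; mu = 5 gives A_5.

A_{5}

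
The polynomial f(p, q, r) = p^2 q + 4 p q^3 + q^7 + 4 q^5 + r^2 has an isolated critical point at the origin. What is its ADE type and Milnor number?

Type D_{8}, Milnor number mu = 8.

The Hessian of f at 0 is [[0, 0, 0], [0, 0, 0], [0, 0, 2]] with rank 1, so corank 2. A Groebner basis of the Jacobian ideal J(f) in C{p,q,r} is {p^2*q^2 + 4*p^2/7 + 8*p*q^2/7, p^3 - 8*p^2/7 - 16*p*q^2/7, p*q/2 + q^3, r}; counting standard monomials gives mu = 8. Corank 2; j^3 = p^2*q has shape L^2 M (L != M), so D-series; mu = 8 gives D_8.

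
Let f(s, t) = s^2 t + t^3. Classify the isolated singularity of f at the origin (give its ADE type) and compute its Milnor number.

Type D4, Milnor number mu = 4.

The Hessian of f at 0 has rank 0. Corank 2; j^3 = t*(s^2 + t^2) splits into three distinct lines over C (the quadratic factor has nonzero discriminant), so D_4.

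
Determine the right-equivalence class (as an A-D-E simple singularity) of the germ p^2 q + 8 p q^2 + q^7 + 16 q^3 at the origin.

The Hessian of f at 0 has rank 0. Corank 2; j^3 = q*(p + 4*q)^2 has shape L^2 M (L != M), so D-series; mu = 8 gives D_8.

D_{8}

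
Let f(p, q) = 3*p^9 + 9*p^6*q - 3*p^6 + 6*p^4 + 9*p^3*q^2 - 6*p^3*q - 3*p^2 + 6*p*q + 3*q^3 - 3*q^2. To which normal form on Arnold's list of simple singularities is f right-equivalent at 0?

The Hessian of f at 0 has rank 1. Corank 1: A-series; mu = 2 gives A_2.

A2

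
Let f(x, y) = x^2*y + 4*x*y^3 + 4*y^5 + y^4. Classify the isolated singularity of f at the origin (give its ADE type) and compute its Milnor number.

The Hessian of f at 0 has rank 0. Corank 2; j^3 = x^2*y has shape L^2 M (L != M), so D-series; mu = 5 gives D_5.

Type D_5, Milnor number mu = 5.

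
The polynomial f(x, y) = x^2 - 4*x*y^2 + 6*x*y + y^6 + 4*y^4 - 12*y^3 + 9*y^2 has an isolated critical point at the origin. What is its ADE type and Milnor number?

Type A_{5}, Milnor number mu = 5.

The Hessian of f at 0 is [[2, 6], [6, 18]] with rank 1, so corank 1. A Groebner basis of the Jacobian ideal J(f) in C{x,y} is {x^3 - 27*x^2/2 - 135*x*y/2 - 81*x/2 - 243*y/2, x^2*y + 3*x^2 + 27*x*y/2 + 27*x/4 + 81*y/4, -x/2 + y^2 - 3*y/2}; counting standard monomials gives mu = 5. Corank 1: A-series; mu = 5 gives A_5.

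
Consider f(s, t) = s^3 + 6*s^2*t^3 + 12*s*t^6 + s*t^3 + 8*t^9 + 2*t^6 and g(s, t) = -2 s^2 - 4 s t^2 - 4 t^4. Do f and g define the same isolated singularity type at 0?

The Hessian of f at 0 is [[0, 0], [0, 0]] with rank 0, so corank 2. A Groebner basis of the Jacobian ideal J(f) in C{s,t} is {s^3, s*t^2, 3*s^2 + t^3}; counting standard monomials gives mu = 7. Corank 2; j^3 = s^3 is a perfect cube, so E-series; the 4-jet and mu = 7 give E_7. The Hessian of g at 0 is [[-4, 0], [0, 0]] with rank 1, so corank 1. A Groebner basis of the Jacobian ideal J(g) in C{s,t} is {s^2, s*t, s + t^2}; counting standard monomials gives mu = 3. Corank 1: A-series; mu = 3 gives A_3. f is E_7 but g is A_3, hence not right-equivalent.

No.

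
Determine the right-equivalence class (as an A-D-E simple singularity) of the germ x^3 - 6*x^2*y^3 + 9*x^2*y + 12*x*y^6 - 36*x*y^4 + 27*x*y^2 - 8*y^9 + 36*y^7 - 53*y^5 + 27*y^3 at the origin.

E_{8}

The Hessian of f at 0 has rank 0. Corank 2; j^3 = (x + 3*y)^3 is a perfect cube, so E-series; the 5-jet and mu = 8 give E_8.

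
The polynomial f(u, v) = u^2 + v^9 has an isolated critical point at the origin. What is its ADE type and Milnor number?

Type A_8, Milnor number mu = 8.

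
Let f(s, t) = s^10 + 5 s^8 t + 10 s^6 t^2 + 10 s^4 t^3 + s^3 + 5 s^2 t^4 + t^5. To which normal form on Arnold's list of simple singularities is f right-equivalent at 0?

The Hessian of f at 0 has rank 0. Corank 2; j^3 = s^3 is a perfect cube, so E-series; the 5-jet and mu = 8 give E_8.

E8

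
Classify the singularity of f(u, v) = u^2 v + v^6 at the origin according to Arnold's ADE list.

The Hessian of f at 0 has rank 0. Corank 2; j^3 = u^2*v has shape L^2 M (L != M), so D-series; mu = 7 gives D_7.

D7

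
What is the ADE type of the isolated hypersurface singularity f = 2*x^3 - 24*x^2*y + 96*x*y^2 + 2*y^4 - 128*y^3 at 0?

E_{6}

The Hessian of f at 0 has rank 0. Corank 2; j^3 = 2*(x - 4*y)^3 is a perfect cube, so E-series; the 4-jet and mu = 6 give E_6.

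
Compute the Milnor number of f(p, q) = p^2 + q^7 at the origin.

6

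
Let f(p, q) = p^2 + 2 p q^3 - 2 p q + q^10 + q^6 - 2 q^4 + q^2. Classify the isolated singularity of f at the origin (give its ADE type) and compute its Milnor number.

Type A9, Milnor number mu = 9.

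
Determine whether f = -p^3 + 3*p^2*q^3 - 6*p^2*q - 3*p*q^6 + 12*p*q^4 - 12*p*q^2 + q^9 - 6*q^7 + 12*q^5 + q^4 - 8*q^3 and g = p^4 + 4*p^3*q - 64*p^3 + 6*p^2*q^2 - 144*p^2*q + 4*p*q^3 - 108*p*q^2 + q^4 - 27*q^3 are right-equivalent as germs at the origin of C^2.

Yes.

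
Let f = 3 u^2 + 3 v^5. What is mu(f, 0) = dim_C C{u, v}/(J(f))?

The Hessian of f at 0 has rank 1. Corank 1: A-series; mu = 4 gives A_4.

4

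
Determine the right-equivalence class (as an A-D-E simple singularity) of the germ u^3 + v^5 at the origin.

E_8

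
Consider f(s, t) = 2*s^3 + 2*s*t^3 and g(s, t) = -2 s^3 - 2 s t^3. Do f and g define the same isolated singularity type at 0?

The Hessian of f at 0 is [[0, 0], [0, 0]] with rank 0, so corank 2. A Groebner basis of the Jacobian ideal J(f) in C{s,t} is {s^3, s*t^2, 3*s^2 + t^3}; counting standard monomials gives mu = 7. Corank 2; j^3 = 2*s^3 is a perfect cube, so E-series; the 4-jet and mu = 7 give E_7. The Hessian of g at 0 is [[0, 0], [0, 0]] with rank 0, so corank 2. A Groebner basis of the Jacobian ideal J(g) in C{s,t} is {s^3, s*t^2, 3*s^2 + t^3}; counting standard monomials gives mu = 7. Corank 2; j^3 = -2*s^3 is a perfect cube, so E-series; the 4-jet and mu = 7 give E_7. Both have type E_7, hence right-equivalent.

Yes.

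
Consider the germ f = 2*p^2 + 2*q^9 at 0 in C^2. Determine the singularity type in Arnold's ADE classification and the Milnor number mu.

The Hessian of f at 0 has rank 1. Corank 1: A-series; mu = 8 gives A_8.

Type A_{8}, Milnor number mu = 8.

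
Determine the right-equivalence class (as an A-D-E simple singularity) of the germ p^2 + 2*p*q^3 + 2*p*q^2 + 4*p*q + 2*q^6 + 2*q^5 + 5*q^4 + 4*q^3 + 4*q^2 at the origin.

The Hessian of f at 0 has rank 1. Corank 1: A-series; mu = 5 gives A_5.

A5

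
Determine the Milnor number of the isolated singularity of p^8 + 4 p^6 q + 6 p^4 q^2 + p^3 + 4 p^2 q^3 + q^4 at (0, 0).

6

The Hessian of f at 0 is [[0, 0], [0, 0]] with rank 0, so corank 2. A Groebner basis of the Jacobian ideal J(f) in C{p,q} is {q^3, p^2}; counting standard monomials gives mu = 6. Corank 2; j^3 = p^3 is a perfect cube, so E-series; the 4-jet and mu = 6 give E_6.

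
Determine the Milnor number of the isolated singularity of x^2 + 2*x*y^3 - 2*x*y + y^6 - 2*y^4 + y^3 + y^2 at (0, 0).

The Hessian of f at 0 has rank 1. Corank 1: A-series; mu = 2 gives A_2.

2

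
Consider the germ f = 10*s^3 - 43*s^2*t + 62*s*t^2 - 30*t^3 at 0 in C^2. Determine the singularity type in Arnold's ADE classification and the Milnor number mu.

The Hessian of f at 0 has rank 0. Corank 2; j^3 = (2*s - 3*t)*(5*s^2 - 14*s*t + 10*t^2) splits into three distinct lines over C (the quadratic factor has nonzero discriminant), so D_4.

Type D4, Milnor number mu = 4.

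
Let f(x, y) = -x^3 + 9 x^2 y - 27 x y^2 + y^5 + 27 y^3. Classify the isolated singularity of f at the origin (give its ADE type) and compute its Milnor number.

Type E8, Milnor number mu = 8.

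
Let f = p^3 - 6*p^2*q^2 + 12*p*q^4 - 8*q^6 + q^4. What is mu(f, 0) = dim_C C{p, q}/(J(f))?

6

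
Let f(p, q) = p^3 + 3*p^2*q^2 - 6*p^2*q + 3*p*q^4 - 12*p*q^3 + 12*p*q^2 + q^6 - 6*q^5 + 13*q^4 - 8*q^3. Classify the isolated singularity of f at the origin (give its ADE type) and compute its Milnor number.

The Hessian of f at 0 is [[0, 0], [0, 0]] with rank 0, so corank 2. A Groebner basis of the Jacobian ideal J(f) in C{p,q} is {p^3 + 6*p^2 - 24*p*q + 24*q^2, p^2*q + 2*p^2 - 8*p*q + 8*q^2, p^2/2 + p*q^2 - 2*p*q + 2*q^2, q^3}; counting standard monomials gives mu = 6. Corank 2; j^3 = (p - 2*q)^3 is a perfect cube, so E-series; the 4-jet and mu = 6 give E_6.

Type E_{6}, Milnor number mu = 6.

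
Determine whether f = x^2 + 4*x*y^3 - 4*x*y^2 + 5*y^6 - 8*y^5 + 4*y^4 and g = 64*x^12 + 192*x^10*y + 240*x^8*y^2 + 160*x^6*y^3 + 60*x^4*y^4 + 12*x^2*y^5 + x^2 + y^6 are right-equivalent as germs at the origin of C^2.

The Hessian of f at 0 has rank 1. Corank 1: A-series; mu = 5 gives A_5. The Hessian of g at 0 has rank 1. Corank 1: A-series; mu = 5 gives A_5. Both have type A_5, hence right-equivalent.

Yes.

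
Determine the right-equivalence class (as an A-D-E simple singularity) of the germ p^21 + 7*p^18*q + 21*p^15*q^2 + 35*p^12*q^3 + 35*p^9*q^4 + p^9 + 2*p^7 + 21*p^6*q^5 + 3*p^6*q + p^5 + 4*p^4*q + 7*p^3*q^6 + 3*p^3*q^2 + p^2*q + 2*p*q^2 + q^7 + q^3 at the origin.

D8

The Hessian of f at 0 is [[0, 0], [0, 0]] with rank 0, so corank 2. A Groebner basis of the Jacobian ideal J(f) in C{p,q} is {-p^2/3 + p*q^3 + p*q/3 + 2*q^2/3, p^2/2 + q^4 - q^2/2, p^3 - 3*p*q^2 - 2*q^3, p^2*q + 2*p*q^2 + q^3}; counting standard monomials gives mu = 8. Corank 2; j^3 = q*(p + q)^2 has shape L^2 M (L != M), so D-series; mu = 8 gives D_8.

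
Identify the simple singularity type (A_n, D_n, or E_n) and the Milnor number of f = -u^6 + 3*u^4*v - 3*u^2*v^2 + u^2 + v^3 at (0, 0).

The Hessian of f at 0 has rank 1. Corank 1: A-series; mu = 2 gives A_2.

Type A_{2}, Milnor number mu = 2.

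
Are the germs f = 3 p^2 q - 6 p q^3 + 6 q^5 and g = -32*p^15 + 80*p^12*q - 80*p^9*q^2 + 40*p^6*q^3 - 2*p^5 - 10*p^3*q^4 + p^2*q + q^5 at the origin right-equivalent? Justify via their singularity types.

Yes.

The Hessian of f at 0 is [[0, 0], [0, 0]] with rank 0, so corank 2. A Groebner basis of the Jacobian ideal J(f) in C{p,q} is {p^3, p^2*q, p^2/4 + p*q^2, -p*q + q^3}; counting standard monomials gives mu = 6. Corank 2; j^3 = 3*p^2*q has shape L^2 M (L != M), so D-series; mu = 6 gives D_6. The Hessian of g at 0 is [[0, 0], [0, 0]] with rank 0, so corank 2. A Groebner basis of the Jacobian ideal J(g) in C{p,q} is {p^2/5 + q^4, p^3, p*q}; counting standard monomials gives mu = 6. Corank 2; j^3 = p^2*q has shape L^2 M (L != M), so D-series; mu = 6 gives D_6. Both have type D_6, hence right-equivalent.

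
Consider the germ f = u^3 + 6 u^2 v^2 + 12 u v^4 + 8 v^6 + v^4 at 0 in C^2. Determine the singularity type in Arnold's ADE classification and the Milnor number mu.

The Hessian of f at 0 has rank 0. Corank 2; j^3 = u^3 is a perfect cube, so E-series; the 4-jet and mu = 6 give E_6.

Type E6, Milnor number mu = 6.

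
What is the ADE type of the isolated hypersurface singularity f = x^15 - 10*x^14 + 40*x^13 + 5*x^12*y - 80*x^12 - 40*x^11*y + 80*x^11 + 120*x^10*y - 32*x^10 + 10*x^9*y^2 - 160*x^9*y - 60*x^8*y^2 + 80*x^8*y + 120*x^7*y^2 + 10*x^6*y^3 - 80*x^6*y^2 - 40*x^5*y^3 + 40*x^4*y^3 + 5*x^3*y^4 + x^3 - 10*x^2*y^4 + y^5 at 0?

E_{8}

The Hessian of f at 0 has rank 0. Corank 2; j^3 = x^3 is a perfect cube, so E-series; the 5-jet and mu = 8 give E_8.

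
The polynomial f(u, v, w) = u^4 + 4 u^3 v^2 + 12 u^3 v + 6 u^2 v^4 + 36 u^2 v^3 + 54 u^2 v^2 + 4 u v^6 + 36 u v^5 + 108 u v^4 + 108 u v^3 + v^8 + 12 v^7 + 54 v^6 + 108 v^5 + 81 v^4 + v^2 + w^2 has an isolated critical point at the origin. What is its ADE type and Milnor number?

The Hessian of f at 0 has rank 2. Corank 1: A-series; mu = 3 gives A_3.

Type A_{3}, Milnor number mu = 3.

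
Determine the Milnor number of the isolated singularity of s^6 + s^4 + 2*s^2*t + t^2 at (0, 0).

The Hessian of f at 0 has rank 1. Corank 1: A-series; mu = 5 gives A_5.

5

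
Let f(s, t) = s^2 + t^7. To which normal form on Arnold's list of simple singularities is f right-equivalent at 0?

The Hessian of f at 0 has rank 1. Corank 1: A-series; mu = 6 gives A_6.

A_{6}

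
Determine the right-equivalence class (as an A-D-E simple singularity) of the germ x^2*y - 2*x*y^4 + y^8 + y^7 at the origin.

D_{9}

The Hessian of f at 0 has rank 0. Corank 2; j^3 = x^2*y has shape L^2 M (L != M), so D-series; mu = 9 gives D_9.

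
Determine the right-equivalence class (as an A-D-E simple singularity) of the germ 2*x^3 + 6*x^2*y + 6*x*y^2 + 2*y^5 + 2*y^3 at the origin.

The Hessian of f at 0 has rank 0. Corank 2; j^3 = 2*(x + y)^3 is a perfect cube, so E-series; the 5-jet and mu = 8 give E_8.

E_{8}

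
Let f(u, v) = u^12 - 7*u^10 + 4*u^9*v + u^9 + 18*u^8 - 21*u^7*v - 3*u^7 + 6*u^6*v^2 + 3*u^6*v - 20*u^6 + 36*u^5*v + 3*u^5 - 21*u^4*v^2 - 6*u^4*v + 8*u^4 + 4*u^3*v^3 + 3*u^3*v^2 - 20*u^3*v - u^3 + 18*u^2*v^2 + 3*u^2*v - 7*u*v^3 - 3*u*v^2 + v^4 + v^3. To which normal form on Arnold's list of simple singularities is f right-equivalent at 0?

E_{7}

The Hessian of f at 0 has rank 0. Corank 2; j^3 = -(u - v)^3 is a perfect cube, so E-series; the 4-jet and mu = 7 give E_7.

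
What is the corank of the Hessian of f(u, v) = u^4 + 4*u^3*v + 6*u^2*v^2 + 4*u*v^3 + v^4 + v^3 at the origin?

The Hessian at 0 is [[0, 0], [0, 0]] of rank 0; hence corank 2.

2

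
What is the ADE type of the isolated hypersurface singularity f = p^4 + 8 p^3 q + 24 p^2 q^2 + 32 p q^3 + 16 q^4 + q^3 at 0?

E_{6}

The Hessian of f at 0 is [[0, 0], [0, 0]] with rank 0, so corank 2. A Groebner basis of the Jacobian ideal J(f) in C{p,q} is {p^3 + 6*p^2*q, q^2}; counting standard monomials gives mu = 6. Corank 2; j^3 = q^3 is a perfect cube, so E-series; the 4-jet and mu = 6 give E_6.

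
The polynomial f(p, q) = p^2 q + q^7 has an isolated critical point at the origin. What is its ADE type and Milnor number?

Type D8, Milnor number mu = 8.

The Hessian of f at 0 is [[0, 0], [0, 0]] with rank 0, so corank 2. A Groebner basis of the Jacobian ideal J(f) in C{p,q} is {p^2/7 + q^6, p^3, p*q}; counting standard monomials gives mu = 8. Corank 2; j^3 = p^2*q has shape L^2 M (L != M), so D-series; mu = 8 gives D_8.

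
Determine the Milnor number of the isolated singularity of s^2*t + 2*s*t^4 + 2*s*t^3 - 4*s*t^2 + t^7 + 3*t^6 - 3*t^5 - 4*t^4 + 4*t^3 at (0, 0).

7

The Hessian of f at 0 has rank 0. Corank 2; j^3 = t*(s - 2*t)^2 has shape L^2 M (L != M), so D-series; mu = 7 gives D_7.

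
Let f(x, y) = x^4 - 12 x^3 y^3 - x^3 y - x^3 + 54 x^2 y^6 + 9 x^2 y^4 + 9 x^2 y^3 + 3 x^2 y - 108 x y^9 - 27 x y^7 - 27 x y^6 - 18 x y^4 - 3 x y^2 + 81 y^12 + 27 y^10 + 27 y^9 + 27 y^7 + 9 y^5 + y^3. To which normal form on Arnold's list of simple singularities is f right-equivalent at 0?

E_7

The Hessian of f at 0 is [[0, 0], [0, 0]] with rank 0, so corank 2. A Groebner basis of the Jacobian ideal J(f) in C{x,y} is {3*x^2 - 6*x*y + y^4 - y^3 + 3*y^2, x^3 - 3*x^2 + 6*x*y - 3*y^2, x^2*y - 3*x^2 + 6*x*y - 3*y^2, -2*x^2 + x*y^2 + 4*x*y - y^3/3 - 2*y^2}; counting standard monomials gives mu = 7. Corank 2; j^3 = -(x - y)^3 is a perfect cube, so E-series; the 4-jet and mu = 7 give E_7.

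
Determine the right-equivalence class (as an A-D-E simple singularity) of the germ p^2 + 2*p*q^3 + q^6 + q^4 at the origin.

A3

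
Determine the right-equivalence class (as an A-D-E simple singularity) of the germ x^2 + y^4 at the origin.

A3

The Hessian of f at 0 is [[2, 0], [0, 0]] with rank 1, so corank 1. A Groebner basis of the Jacobian ideal J(f) in C{x,y} is {y^3, x}; counting standard monomials gives mu = 3. Corank 1: A-series; mu = 3 gives A_3.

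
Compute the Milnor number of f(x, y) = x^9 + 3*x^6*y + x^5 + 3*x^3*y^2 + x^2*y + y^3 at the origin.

4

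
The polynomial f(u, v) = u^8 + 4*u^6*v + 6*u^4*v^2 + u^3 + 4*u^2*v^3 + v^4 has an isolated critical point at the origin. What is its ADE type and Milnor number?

Type E_{6}, Milnor number mu = 6.

The Hessian of f at 0 has rank 0. Corank 2; j^3 = u^3 is a perfect cube, so E-series; the 4-jet and mu = 6 give E_6.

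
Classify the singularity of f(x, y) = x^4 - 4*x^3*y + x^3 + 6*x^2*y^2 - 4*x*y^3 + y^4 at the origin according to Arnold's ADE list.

E_{6}

The Hessian of f at 0 has rank 0. Corank 2; j^3 = x^3 is a perfect cube, so E-series; the 4-jet and mu = 6 give E_6.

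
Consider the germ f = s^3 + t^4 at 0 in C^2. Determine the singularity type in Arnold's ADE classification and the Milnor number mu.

Type E6, Milnor number mu = 6.

The Hessian of f at 0 has rank 0. Corank 2; j^3 = s^3 is a perfect cube, so E-series; the 4-jet and mu = 6 give E_6.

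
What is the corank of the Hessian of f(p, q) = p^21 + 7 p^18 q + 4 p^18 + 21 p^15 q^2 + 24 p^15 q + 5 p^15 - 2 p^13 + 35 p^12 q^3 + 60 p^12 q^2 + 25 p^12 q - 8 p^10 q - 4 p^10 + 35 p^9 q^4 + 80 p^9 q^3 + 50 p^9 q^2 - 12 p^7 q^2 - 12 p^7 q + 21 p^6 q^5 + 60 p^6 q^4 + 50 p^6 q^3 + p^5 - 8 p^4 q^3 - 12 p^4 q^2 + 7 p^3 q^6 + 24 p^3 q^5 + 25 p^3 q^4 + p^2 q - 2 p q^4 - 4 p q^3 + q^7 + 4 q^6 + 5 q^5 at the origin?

2

Hessian at 0 has rank 0.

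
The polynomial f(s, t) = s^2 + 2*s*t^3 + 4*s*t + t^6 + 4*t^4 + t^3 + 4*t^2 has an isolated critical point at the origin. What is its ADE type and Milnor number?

Type A2, Milnor number mu = 2.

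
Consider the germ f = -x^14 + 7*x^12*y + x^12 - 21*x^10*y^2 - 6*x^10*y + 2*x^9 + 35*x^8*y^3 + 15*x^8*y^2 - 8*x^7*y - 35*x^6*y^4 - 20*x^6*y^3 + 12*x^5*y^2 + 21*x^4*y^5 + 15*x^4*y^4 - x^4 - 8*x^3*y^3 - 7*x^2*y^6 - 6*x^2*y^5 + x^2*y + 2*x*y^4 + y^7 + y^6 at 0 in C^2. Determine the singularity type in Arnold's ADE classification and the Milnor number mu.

The Hessian of f at 0 is [[0, 0], [0, 0]] with rank 0, so corank 2. A Groebner basis of the Jacobian ideal J(f) in C{x,y} is {x*y + y^4, x^3, x^2*y, -x^2/6 + x*y^2}; counting standard monomials gives mu = 7. Corank 2; j^3 = x^2*y has shape L^2 M (L != M), so D-series; mu = 7 gives D_7.

Type D_7, Milnor number mu = 7.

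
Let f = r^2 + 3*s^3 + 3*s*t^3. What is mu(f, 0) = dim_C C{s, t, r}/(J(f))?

7

The Hessian of f at 0 is [[0, 0, 0], [0, 0, 0], [0, 0, 2]] with rank 1, so corank 2. A Groebner basis of the Jacobian ideal J(f) in C{s,t,r} is {s^3, s*t^2, 3*s^2 + t^3, r}; counting standard monomials gives mu = 7. Corank 2; j^3 = 3*s^3 is a perfect cube, so E-series; the 4-jet and mu = 7 give E_7.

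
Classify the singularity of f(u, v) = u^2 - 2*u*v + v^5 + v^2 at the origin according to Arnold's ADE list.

A4

The Hessian of f at 0 has rank 1. Corank 1: A-series; mu = 4 gives A_4.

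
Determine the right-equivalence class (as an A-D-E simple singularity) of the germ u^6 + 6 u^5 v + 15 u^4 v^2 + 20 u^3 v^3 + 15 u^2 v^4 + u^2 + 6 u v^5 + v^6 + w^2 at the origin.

A_5

The Hessian of f at 0 is [[2, 0, 0], [0, 0, 0], [0, 0, 2]] with rank 2, so corank 1. A Groebner basis of the Jacobian ideal J(f) in C{u,v,w} is {v^5, u, w}; counting standard monomials gives mu = 5. Corank 1: A-series; mu = 5 gives A_5.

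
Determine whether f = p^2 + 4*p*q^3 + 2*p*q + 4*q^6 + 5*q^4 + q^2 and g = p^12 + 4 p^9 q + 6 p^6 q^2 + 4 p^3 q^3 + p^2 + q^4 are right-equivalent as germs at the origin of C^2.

Yes.

The Hessian of f at 0 has rank 1. Corank 1: A-series; mu = 3 gives A_3. The Hessian of g at 0 has rank 1. Corank 1: A-series; mu = 3 gives A_3. Both have type A_3, hence right-equivalent.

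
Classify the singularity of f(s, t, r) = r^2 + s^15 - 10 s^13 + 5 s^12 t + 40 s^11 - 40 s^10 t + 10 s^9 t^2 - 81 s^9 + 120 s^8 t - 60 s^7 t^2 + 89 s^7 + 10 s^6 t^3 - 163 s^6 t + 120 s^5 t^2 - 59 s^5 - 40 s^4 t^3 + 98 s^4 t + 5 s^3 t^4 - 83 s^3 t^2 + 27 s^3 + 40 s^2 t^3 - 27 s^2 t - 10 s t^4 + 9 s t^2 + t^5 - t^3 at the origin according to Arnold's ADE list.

The Hessian of f at 0 is [[0, 0, 0], [0, 0, 0], [0, 0, 2]] with rank 1, so corank 2. A Groebner basis of the Jacobian ideal J(f) in C{s,t,r} is {-729*s^2/2 + s*t^3 + 243*s*t - 81*t^2/2, -972*s^2 + 648*s*t + t^4 - 108*t^2, s^3 - s*t^2/3 + 2*t^3/27, s^2*t - 2*s*t^2/3 + t^3/9, r}; counting standard monomials gives mu = 8. Corank 2; j^3 = (3*s - t)^3 is a perfect cube, so E-series; the 5-jet and mu = 8 give E_8.

E_8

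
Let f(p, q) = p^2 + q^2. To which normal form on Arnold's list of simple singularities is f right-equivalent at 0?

The Hessian of f at 0 has rank 2. Corank 0: nondegenerate Morse point, so A_1.

A_1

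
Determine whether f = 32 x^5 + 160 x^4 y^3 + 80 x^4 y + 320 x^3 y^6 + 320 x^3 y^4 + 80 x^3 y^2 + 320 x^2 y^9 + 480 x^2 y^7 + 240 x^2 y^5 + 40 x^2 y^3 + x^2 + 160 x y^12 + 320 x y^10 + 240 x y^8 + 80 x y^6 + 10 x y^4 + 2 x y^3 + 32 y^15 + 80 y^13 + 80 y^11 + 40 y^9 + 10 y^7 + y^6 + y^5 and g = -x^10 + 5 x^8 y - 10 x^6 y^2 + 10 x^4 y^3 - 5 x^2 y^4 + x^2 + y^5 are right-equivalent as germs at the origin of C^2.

Yes.

The Hessian of f at 0 has rank 1. Corank 1: A-series; mu = 4 gives A_4. The Hessian of g at 0 has rank 1. Corank 1: A-series; mu = 4 gives A_4. Both have type A_4, hence right-equivalent.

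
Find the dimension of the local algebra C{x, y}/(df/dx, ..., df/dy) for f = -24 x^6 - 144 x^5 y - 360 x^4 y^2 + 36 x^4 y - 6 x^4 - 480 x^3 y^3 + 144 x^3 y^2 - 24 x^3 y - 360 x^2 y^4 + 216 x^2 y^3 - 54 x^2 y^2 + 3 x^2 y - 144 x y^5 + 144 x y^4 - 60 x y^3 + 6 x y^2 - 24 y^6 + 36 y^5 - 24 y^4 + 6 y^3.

The Hessian of f at 0 has rank 0. Corank 2; j^3 = 3*y*(x^2 + 2*x*y + 2*y^2) splits into three distinct lines over C (the quadratic factor has nonzero discriminant), so D_4.

4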